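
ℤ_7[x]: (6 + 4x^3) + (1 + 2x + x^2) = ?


Add coefficients mod 7:
x^0: 6 + 1 = 0 (mod 7)
x^1: 0 + 2 = 2 (mod 7)
x^2: 0 + 1 = 1 (mod 7)
x^3: 4 + 0 = 4 (mod 7)
Result: 2x + x^2 + 4x^3

f + g = 2x + x^2 + 4x^3


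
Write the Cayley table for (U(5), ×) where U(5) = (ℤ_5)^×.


Elements: {1, 2, 3, 4}
Operation: multiplication mod 5
Entry (a, b) = (a × b) mod 5

Cayley table:
  | 1 | 2 | 3 | 4
1 | 1 | 2 | 3 | 4
2 | 2 | 4 | 1 | 3
3 | 3 | 1 | 4 | 2
4 | 4 | 3 | 2 | 1


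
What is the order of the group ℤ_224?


ℤ_n has n elements.

|ℤ_224| = 224


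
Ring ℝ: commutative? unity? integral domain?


ℝ is a field: commutative, has unity, every nonzero element is a unit (hence an integral domain)
Commutative: Yes
Integral domain: Yes
Has unity: Yes

ℝ: Commutative=Yes, Unity=Yes


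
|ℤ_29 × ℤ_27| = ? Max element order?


|ℤ_29 × ℤ_27| = 29 × 27 = 783
Max element order = lcm(29,27) = 783
Cyclic? Yes (gcd=1)

|ℤ_29×ℤ_27| = 783, max element order = 783


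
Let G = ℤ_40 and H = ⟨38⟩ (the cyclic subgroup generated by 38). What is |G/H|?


|⟨38⟩| = n / gcd(38, 40) = 40 / 2 = 20
H is normal (ℤ_40 is abelian).
|G/H| = |G| / |H| = 40 / 20 = 2

|G/H| = 2


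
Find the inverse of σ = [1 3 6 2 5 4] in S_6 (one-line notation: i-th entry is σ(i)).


To find σ⁻¹, swap domain and range:
σ(1) = 1 → σ⁻¹(1) = 1
σ(2) = 3 → σ⁻¹(3) = 2
σ(3) = 6 → σ⁻¹(6) = 3
σ(4) = 2 → σ⁻¹(2) = 4
σ(5) = 5 → σ⁻¹(5) = 5
σ(6) = 4 → σ⁻¹(4) = 6

σ⁻¹ = [1 4 2 6 5 3]


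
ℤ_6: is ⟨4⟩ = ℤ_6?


g generates ℤ_n iff gcd(g, n) = 1
gcd(4, 6) = 2
Since gcd = 2 ≠ 1, ⟨4⟩ has order 3 < 6, so 4 is not a generator.

No, 4 does not generate ℤ_6


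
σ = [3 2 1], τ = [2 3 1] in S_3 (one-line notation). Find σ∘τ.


σ∘τ: apply τ first, then σ
1 →τ 2 →σ 2
2 →τ 3 →σ 1
3 →τ 1 →σ 3

σ∘τ = [2 1 3]


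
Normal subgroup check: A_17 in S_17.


H = A_17 in S_17
A_17 has index 2 in S_17, and every subgroup of index 2 is normal

Yes, normal subgroup


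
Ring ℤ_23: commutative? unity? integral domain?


ℤ_23 is a commutative ring with unity 1; 23 is prime, so ℤ_23 is a field (hence an integral domain)
Commutative: Yes
Integral domain: Yes
Has unity: Yes

ℤ_23: Commutative=Yes, Unity=Yes


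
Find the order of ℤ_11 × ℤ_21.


|A × B| = |A| · |B|
|ℤ_11 × ℤ_21| = 11 × 21 = 231

|ℤ_11 × ℤ_21| = 231


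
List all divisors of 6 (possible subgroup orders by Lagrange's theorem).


Lagrange's theorem: |H| divides |G|
|G| = 6
Divisors of 6: 1, 2, 3, 6

Possible subgroup orders: {1, 2, 3, 6}


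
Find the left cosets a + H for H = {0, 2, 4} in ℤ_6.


H = {0, 2, 4}, |H| = 3
Number of cosets = |G|/|H| = 6/3 = 2
0 + H = {0, 2, 4}
1 + H = {1, 3, 5}

Cosets: 0+H={0,2,4}; 1+H={1,3,5}


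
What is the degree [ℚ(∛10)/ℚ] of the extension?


∛10 has minimal polynomial x³ - 10 (irreducible over ℚ since 10 is not a perfect cube)

[ℚ(∛10)/ℚ] = 3


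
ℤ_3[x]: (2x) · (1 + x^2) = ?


Expand and collect like terms; reduce coefficients mod 3:
x^0: 0·1 = 0 ≡ 0 (mod 3)
x^1: 0·0 + 2·1 = 2 ≡ 2 (mod 3)
x^2: 0·1 + 2·0 = 0 ≡ 0 (mod 3)
x^3: 2·1 = 2 ≡ 2 (mod 3)
Result: 2x + 2x^3

f · g = 2x + 2x^3


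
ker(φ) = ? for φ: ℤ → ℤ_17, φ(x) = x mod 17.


Kernel = preimage of identity
ker(φ) = {x ∈ ℤ : x ≡ 0 (mod 17)} = 17ℤ = {0, ±17, ±34, ...}

ker(φ) = 17ℤ


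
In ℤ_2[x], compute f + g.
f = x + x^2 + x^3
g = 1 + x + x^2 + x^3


Add coefficients mod 2:
x^0: 0 + 1 = 1 (mod 2)
x^1: 1 + 1 = 0 (mod 2)
x^2: 1 + 1 = 0 (mod 2)
x^3: 1 + 1 = 0 (mod 2)
Result: 1

f + g = 1


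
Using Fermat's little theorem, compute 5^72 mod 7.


Fermat's little theorem: if p is prime and gcd(a,p)=1, then a^(p-1) ≡ 1 (mod p)
p = 7 is prime, gcd(5,7) = 1
Reduce exponent: 72 mod 6 = 0
So 5^72 ≡ 5^0 (mod 7)
5^0 = 1

5^72 ≡ 1 (mod 7)


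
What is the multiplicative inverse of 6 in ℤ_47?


Use the extended Euclidean algorithm to write 1 = 6·s + 47·t; then s mod 47 is the inverse.
Euclidean algorithm:
  6 = 0·47 + 6
  47 = 7·6 + 5
  6 = 1·5 + 1
  5 = 5·1 + 0
gcd(6,47) = 1
Back-substitution gives: 6·(8) + 47·(-1) = 1
So 6⁻¹ ≡ 8 ≡ 8 (mod 47)
Check: 6 × 8 = 48 ≡ 1 (mod 47) ✓

6⁻¹ ≡ 8 (mod 47)


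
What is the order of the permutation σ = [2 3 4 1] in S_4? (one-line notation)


Cycle decomposition: (1 2 3 4)
Cycle lengths: 4
Order = lcm(4) = 4

ord(σ) = 4


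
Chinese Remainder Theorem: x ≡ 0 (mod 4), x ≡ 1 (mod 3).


m₁ = 4, m₂ = 3, gcd = 1, so CRT applies. M = m₁·m₂ = 12
Let M₁ = M/m₁ = 3, M₂ = M/m₂ = 4
Find y₁ ≡ M₁⁻¹ (mod m₁): 3⁻¹ ≡ 3 (mod 4)
Find y₂ ≡ M₂⁻¹ (mod m₂): 4⁻¹ ≡ 1 (mod 3)
x = a₁·M₁·y₁ + a₂·M₂·y₂ = 0·3·3 + 1·4·1 = 4
Reduce mod 12: x ≡ 4
Check: 4 mod 4 = 0 ✓, 4 mod 3 = 1 ✓

x ≡ 4 (mod 12)


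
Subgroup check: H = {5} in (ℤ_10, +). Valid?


Subgroup test for H = {5} in (ℤ_10, +):
(1) 0 ∈ H? No
(2) Closure: for all a,b ∈ H, (a+b) mod 10 ∈ H? No  [counterexample: 5 + 5 = 0 ∉ H]
(3) Inverses: for all a ∈ H, -a mod 10 ∈ H? Yes

No, H is not a subgroup of ℤ_10


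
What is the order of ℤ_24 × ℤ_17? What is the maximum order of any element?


|ℤ_24 × ℤ_17| = 24 × 17 = 408
Max element order = lcm(24,17) = 408
Cyclic? Yes (gcd=1)

|ℤ_24×ℤ_17| = 408, max element order = 408


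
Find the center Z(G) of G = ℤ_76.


Z(G) = {g ∈ G | gx = xg for all x ∈ G}
ℤ_76 is abelian, so Z(G) = G

Z(ℤ_76) = ℤ_76


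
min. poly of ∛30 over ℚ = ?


∛30 satisfies x³ - 30 = 0, irreducible over ℚ (no rational root; 30 is not a perfect cube)

Minimal polynomial: x³ - 30


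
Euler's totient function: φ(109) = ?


Factor n: 109 = 109
φ(n) = n · ∏(1 - 1/p) over distinct primes p | n
φ(109) = 109 · (1 - 1/109) = 108

φ(109) = 108


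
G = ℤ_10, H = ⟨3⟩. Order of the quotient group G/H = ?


|⟨3⟩| = n / gcd(3, 10) = 10 / 1 = 10
H is normal (ℤ_10 is abelian).
|G/H| = |G| / |H| = 10 / 10 = 1

|G/H| = 1


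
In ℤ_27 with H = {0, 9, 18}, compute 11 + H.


11 + H = {11 + h (mod 27) : h ∈ H}
11+0=11, 11+9=20, 11+18=2
11 + H = {2, 11, 20} = 2 + H

11 + H = {2, 11, 20}


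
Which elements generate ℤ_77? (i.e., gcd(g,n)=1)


g generates ℤ_n iff gcd(g,n) = 1
Prime factors of 77: 7, 11
Generators are g ∈ {1,...,76} not divisible by any of these primes.
Generators: {1, 2, 3, 4, 5, 6, 8, 9, 10, 12, 13, 15, 16, 17, 18, 19, 20, 23, 24, 25, 26, 27, 29, 30, 31, 32, 34, 36, 37, 38, 39, 40, 41, 43, 45, 46, 47, 48, 50, 51, 52, 53, 54, 57, 58, 59, 60, 61, 62, 64, 65, 67, 68, 69, 71, 72, 73, 74, 75, 76}
Number of generators = φ(77) = 60

Generators of ℤ_77 = {1, 2, 3, 4, 5, 6, 8, 9, 10, 12, 13, 15, 16, 17, 18, 19, 20, 23, 24, 25, 26, 27, 29, 30, 31, 32, 34, 36, 37, 38, 39, 40, 41, 43, 45, 46, 47, 48, 50, 51, 52, 53, 54, 57, 58, 59, 60, 61, 62, 64, 65, 67, 68, 69, 71, 72, 73, 74, 75, 76}


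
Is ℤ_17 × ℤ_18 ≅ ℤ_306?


Comparing ℤ_17 × ℤ_18 and ℤ_306:
gcd(17,18) = 1, so ℤ_17 × ℤ_18 ≅ ℤ_306 (CRT)

Yes, ℤ_17 × ℤ_18 ≅ ℤ_306


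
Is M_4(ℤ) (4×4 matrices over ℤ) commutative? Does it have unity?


Matrix multiplication is non-commutative for n ≥ 2; the identity matrix I is the unity; singular matrices give zero divisors, so not an integral domain
Commutative: No
Integral domain: No
Has unity: Yes

M_4(ℤ) (4×4 matrices over ℤ): Commutative=No, Unity=Yes


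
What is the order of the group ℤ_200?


ℤ_n has n elements.

|ℤ_200| = 200


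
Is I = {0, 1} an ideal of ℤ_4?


Check ideal conditions for I = {0, 1} in ℤ_4:
(1) I is an additive subgroup? No
(2) For r ∈ ℤ_4 and a ∈ I: r·a ∈ I? No  [counterexample: r=2, a=1, r·a mod 4 = 2 ∉ I]

No, I is not an ideal of ℤ_4


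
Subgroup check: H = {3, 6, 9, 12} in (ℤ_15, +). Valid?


Subgroup test for H = {3, 6, 9, 12} in (ℤ_15, +):
(1) 0 ∈ H? No
(2) Closure: for all a,b ∈ H, (a+b) mod 15 ∈ H? No  [counterexample: 3 + 12 = 0 ∉ H]
(3) Inverses: for all a ∈ H, -a mod 15 ∈ H? Yes

No, H is not a subgroup of ℤ_15


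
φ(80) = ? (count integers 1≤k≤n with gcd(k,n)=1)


Factor n: 80 = 2^4 × 5
φ(n) = n · ∏(1 - 1/p) over distinct primes p | n
φ(80) = 80 · (1 - 1/2) · (1 - 1/5) = 32

φ(80) = 32


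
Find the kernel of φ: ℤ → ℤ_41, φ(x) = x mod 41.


Kernel = preimage of identity
ker(φ) = {x ∈ ℤ : x ≡ 0 (mod 41)} = 41ℤ = {0, ±41, ±82, ...}

ker(φ) = 41ℤ


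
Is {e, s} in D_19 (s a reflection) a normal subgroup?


H = {e, s} in D_19 (s a reflection)
r·s·r⁻¹ = sr⁻² ≠ s for n ≥ 3, so {e, s} is not closed under conjugation

No, not a normal subgroup


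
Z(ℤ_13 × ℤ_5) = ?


Z(G) = {g ∈ G | gx = xg for all x ∈ G}
Direct product of abelian groups is abelian, so Z(G) = G

Z(ℤ_13 × ℤ_5) = ℤ_13 × ℤ_5


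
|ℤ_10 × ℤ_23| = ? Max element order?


|ℤ_10 × ℤ_23| = 10 × 23 = 230
Max element order = lcm(10,23) = 230
Cyclic? Yes (gcd=1)

|ℤ_10×ℤ_23| = 230, max element order = 230


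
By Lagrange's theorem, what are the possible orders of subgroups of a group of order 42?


Lagrange's theorem: |H| divides |G|
|G| = 42
Divisors of 42: 1, 2, 3, 6, 7, 14, 21, 42

Possible subgroup orders: {1, 2, 3, 6, 7, 14, 21, 42}


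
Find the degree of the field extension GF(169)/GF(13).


GF(169) = GF(13^2), so the extension degree is 2

[GF(169)/GF(13)] = 2


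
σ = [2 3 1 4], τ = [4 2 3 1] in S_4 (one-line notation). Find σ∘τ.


σ∘τ: apply τ first, then σ
1 →τ 4 →σ 4
2 →τ 2 →σ 3
3 →τ 3 →σ 1
4 →τ 1 →σ 2

σ∘τ = [4 3 1 2]


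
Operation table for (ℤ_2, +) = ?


Elements: {0, 1}
Operation: addition mod 2
Entry (a, b) = (a + b) mod 2

Cayley table:
  | 0 | 1
0 | 0 | 1
1 | 1 | 0


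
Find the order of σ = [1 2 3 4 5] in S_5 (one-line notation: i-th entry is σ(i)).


Cycle decomposition: identity (all elements fixed)
Order = 1 (identity has order 1)

ord(σ) = 1


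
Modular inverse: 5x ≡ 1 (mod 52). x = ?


Use the extended Euclidean algorithm to write 1 = 5·s + 52·t; then s mod 52 is the inverse.
Euclidean algorithm:
  5 = 0·52 + 5
  52 = 10·5 + 2
  5 = 2·2 + 1
  2 = 2·1 + 0
gcd(5,52) = 1
Back-substitution gives: 5·(21) + 52·(-2) = 1
So 5⁻¹ ≡ 21 ≡ 21 (mod 52)
Check: 5 × 21 = 105 ≡ 1 (mod 52) ✓

5⁻¹ ≡ 21 (mod 52)


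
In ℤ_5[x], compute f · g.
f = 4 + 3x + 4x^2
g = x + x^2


Expand and collect like terms; reduce coefficients mod 5:
x^0: 4·0 = 0 ≡ 0 (mod 5)
x^1: 4·1 + 3·0 = 4 ≡ 4 (mod 5)
x^2: 4·1 + 3·1 + 4·0 = 7 ≡ 2 (mod 5)
x^3: 3·1 + 4·1 = 7 ≡ 2 (mod 5)
x^4: 4·1 = 4 ≡ 4 (mod 5)
Result: 4x + 2x^2 + 2x^3 + 4x^4

f · g = 4x + 2x^2 + 2x^3 + 4x^4


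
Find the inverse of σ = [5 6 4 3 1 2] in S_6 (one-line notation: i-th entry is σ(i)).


To find σ⁻¹, swap domain and range:
σ(1) = 5 → σ⁻¹(5) = 1
σ(2) = 6 → σ⁻¹(6) = 2
σ(3) = 4 → σ⁻¹(4) = 3
σ(4) = 3 → σ⁻¹(3) = 4
σ(5) = 1 → σ⁻¹(1) = 5
σ(6) = 2 → σ⁻¹(2) = 6

σ⁻¹ = [5 6 4 3 1 2]


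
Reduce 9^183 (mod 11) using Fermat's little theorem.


Fermat's little theorem: if p is prime and gcd(a,p)=1, then a^(p-1) ≡ 1 (mod p)
p = 11 is prime, gcd(9,11) = 1
Reduce exponent: 183 mod 10 = 3
So 9^183 ≡ 9^3 (mod 11)
9^3 mod 11 = 3

9^183 ≡ 3 (mod 11)


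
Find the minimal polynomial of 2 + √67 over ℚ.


Let α = 2 + √67. Then α - 2 = √67, so (α - 2)² = 67, giving α² - 4α - 63 = 0. Degree 2 and α ∉ ℚ, so this is the minimal polynomial.

Minimal polynomial: x² - 4x - 63


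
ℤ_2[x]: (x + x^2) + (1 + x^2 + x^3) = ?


Add coefficients mod 2:
x^0: 0 + 1 = 1 (mod 2)
x^1: 1 + 0 = 1 (mod 2)
x^2: 1 + 1 = 0 (mod 2)
x^3: 0 + 1 = 1 (mod 2)
Result: 1 + x + x^3

f + g = 1 + x + x^3


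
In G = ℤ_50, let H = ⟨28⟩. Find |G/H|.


|⟨28⟩| = n / gcd(28, 50) = 50 / 2 = 25
H is normal (ℤ_50 is abelian).
|G/H| = |G| / |H| = 50 / 25 = 2

|G/H| = 2


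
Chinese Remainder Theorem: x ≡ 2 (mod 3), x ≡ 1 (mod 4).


m₁ = 3, m₂ = 4, gcd = 1, so CRT applies. M = m₁·m₂ = 12
Let M₁ = M/m₁ = 4, M₂ = M/m₂ = 3
Find y₁ ≡ M₁⁻¹ (mod m₁): 4⁻¹ ≡ 1 (mod 3)
Find y₂ ≡ M₂⁻¹ (mod m₂): 3⁻¹ ≡ 3 (mod 4)
x = a₁·M₁·y₁ + a₂·M₂·y₂ = 2·4·1 + 1·3·3 = 17
Reduce mod 12: x ≡ 5
Check: 5 mod 3 = 2 ✓, 5 mod 4 = 1 ✓

x ≡ 5 (mod 12)


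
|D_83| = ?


|D_n| = 2n (n rotations and n reflections)
|D_83| = 2×83 = 166

|D_83| = 166


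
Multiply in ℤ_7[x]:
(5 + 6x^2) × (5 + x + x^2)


Expand and collect like terms; reduce coefficients mod 7:
x^0: 5·5 = 25 ≡ 4 (mod 7)
x^1: 5·1 + 0·5 = 5 ≡ 5 (mod 7)
x^2: 5·1 + 0·1 + 6·5 = 35 ≡ 0 (mod 7)
x^3: 0·1 + 6·1 = 6 ≡ 6 (mod 7)
x^4: 6·1 = 6 ≡ 6 (mod 7)
Result: 4 + 5x + 6x^3 + 6x^4

f · g = 4 + 5x + 6x^3 + 6x^4


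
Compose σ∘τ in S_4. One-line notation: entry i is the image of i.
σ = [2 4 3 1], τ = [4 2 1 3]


σ∘τ: apply τ first, then σ
1 →τ 4 →σ 1
2 →τ 2 →σ 4
3 →τ 1 →σ 2
4 →τ 3 →σ 3

σ∘τ = [1 4 2 3]


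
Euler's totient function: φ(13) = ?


φ(n) = count of k ∈ {1,...,n} with gcd(k,n)=1
Coprimes to 13: {1, 2, 3, 4, 5, 6, 7, 8, 9, 10, 11, 12}
Count: 12

φ(13) = 12


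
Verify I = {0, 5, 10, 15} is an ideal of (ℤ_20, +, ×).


Check ideal conditions for I = {0, 5, 10, 15} in ℤ_20:
(1) I is an additive subgroup? Yes
(2) For r ∈ ℤ_20 and a ∈ I: r·a ∈ I? Yes

Yes, I is an ideal of ℤ_20


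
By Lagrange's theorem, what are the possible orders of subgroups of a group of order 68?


Lagrange's theorem: |H| divides |G|
|G| = 68
Divisors of 68: 1, 2, 4, 17, 34, 68

Possible subgroup orders: {1, 2, 4, 17, 34, 68}


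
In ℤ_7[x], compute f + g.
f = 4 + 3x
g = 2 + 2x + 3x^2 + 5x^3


Add coefficients mod 7:
x^0: 4 + 2 = 6 (mod 7)
x^1: 3 + 2 = 5 (mod 7)
x^2: 0 + 3 = 3 (mod 7)
x^3: 0 + 5 = 5 (mod 7)
Result: 6 + 5x + 3x^2 + 5x^3

f + g = 6 + 5x + 3x^2 + 5x^3


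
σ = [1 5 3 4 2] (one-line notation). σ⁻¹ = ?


To find σ⁻¹, swap domain and range:
σ(1) = 1 → σ⁻¹(1) = 1
σ(2) = 5 → σ⁻¹(5) = 2
σ(3) = 3 → σ⁻¹(3) = 3
σ(4) = 4 → σ⁻¹(4) = 4
σ(5) = 2 → σ⁻¹(2) = 5

σ⁻¹ = [1 5 3 4 2]


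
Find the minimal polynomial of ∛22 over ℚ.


∛22 satisfies x³ - 22 = 0, irreducible over ℚ (no rational root; 22 is not a perfect cube)

Minimal polynomial: x³ - 22


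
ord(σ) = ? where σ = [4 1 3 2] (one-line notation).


Cycle decomposition: (1 4 2)
Cycle lengths: 3
Order = lcm(3) = 3

ord(σ) = 3


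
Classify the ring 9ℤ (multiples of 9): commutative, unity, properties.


9ℤ is a commutative ring under +,× but has no multiplicative identity (1 ∉ 9ℤ); it has no zero divisors, but without unity it is not an integral domain
Commutative: Yes
Integral domain: No
Has unity: No

9ℤ (multiples of 9): Commutative=Yes, Unity=No


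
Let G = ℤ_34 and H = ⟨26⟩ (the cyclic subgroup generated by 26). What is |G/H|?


|⟨26⟩| = n / gcd(26, 34) = 34 / 2 = 17
H is normal (ℤ_34 is abelian).
|G/H| = |G| / |H| = 34 / 17 = 2

|G/H| = 2


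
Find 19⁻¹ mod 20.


Use the extended Euclidean algorithm to write 1 = 19·s + 20·t; then s mod 20 is the inverse.
Euclidean algorithm:
  19 = 0·20 + 19
  20 = 1·19 + 1
  19 = 19·1 + 0
gcd(19,20) = 1
Back-substitution gives: 19·(-1) + 20·(1) = 1
So 19⁻¹ ≡ -1 ≡ 19 (mod 20)
Check: 19 × 19 = 361 ≡ 1 (mod 20) ✓

19⁻¹ ≡ 19 (mod 20)


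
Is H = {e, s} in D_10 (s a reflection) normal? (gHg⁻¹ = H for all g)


H = {e, s} in D_10 (s a reflection)
r·s·r⁻¹ = sr⁻² ≠ s for n ≥ 3, so {e, s} is not closed under conjugation

No, not a normal subgroup


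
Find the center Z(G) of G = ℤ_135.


Z(G) = {g ∈ G | gx = xg for all x ∈ G}
ℤ_135 is abelian, so Z(G) = G

Z(ℤ_135) = ℤ_135


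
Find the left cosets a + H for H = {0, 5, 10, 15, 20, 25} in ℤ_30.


H = {0, 5, 10, 15, 20, 25}, |H| = 6
Number of cosets = |G|/|H| = 30/6 = 5
0 + H = {0, 5, 10, 15, 20, 25}
1 + H = {1, 6, 11, 16, 21, 26}
2 + H = {2, 7, 12, 17, 22, 27}
3 + H = {3, 8, 13, 18, 23, 28}
4 + H = {4, 9, 14, 19, 24, 29}

Cosets: 0+H={0,5,10,15,20,25}; 1+H={1,6,11,16,21,26}; 2+H={2,7,12,17,22,27}; 3+H={3,8,13,18,23,28}; 4+H={4,9,14,19,24,29}


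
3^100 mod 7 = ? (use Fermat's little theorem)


Fermat's little theorem: if p is prime and gcd(a,p)=1, then a^(p-1) ≡ 1 (mod p)
p = 7 is prime, gcd(3,7) = 1
Reduce exponent: 100 mod 6 = 4
So 3^100 ≡ 3^4 (mod 7)
3^4 mod 7 = 4

3^100 ≡ 4 (mod 7)


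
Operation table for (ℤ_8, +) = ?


Elements: {0, 1, 2, 3, 4, 5, 6, 7}
Operation: addition mod 8
Entry (a, b) = (a + b) mod 8

Cayley table:
  | 0 | 1 | 2 | 3 | 4 | 5 | 6 | 7
0 | 0 | 1 | 2 | 3 | 4 | 5 | 6 | 7
1 | 1 | 2 | 3 | 4 | 5 | 6 | 7 | 0
2 | 2 | 3 | 4 | 5 | 6 | 7 | 0 | 1
3 | 3 | 4 | 5 | 6 | 7 | 0 | 1 | 2
4 | 4 | 5 | 6 | 7 | 0 | 1 | 2 | 3
5 | 5 | 6 | 7 | 0 | 1 | 2 | 3 | 4
6 | 6 | 7 | 0 | 1 | 2 | 3 | 4 | 5
7 | 7 | 0 | 1 | 2 | 3 | 4 | 5 | 6


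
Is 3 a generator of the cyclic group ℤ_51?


g generates ℤ_n iff gcd(g, n) = 1
gcd(3, 51) = 3
Since gcd = 3 ≠ 1, ⟨3⟩ has order 17 < 51, so 3 is not a generator.

No, 3 does not generate ℤ_51


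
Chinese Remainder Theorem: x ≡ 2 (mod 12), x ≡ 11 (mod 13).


m₁ = 12, m₂ = 13, gcd = 1, so CRT applies. M = m₁·m₂ = 156
Let M₁ = M/m₁ = 13, M₂ = M/m₂ = 12
Find y₁ ≡ M₁⁻¹ (mod m₁): 13⁻¹ ≡ 1 (mod 12)
Find y₂ ≡ M₂⁻¹ (mod m₂): 12⁻¹ ≡ 12 (mod 13)
x = a₁·M₁·y₁ + a₂·M₂·y₂ = 2·13·1 + 11·12·12 = 1610
Reduce mod 156: x ≡ 50
Check: 50 mod 12 = 2 ✓, 50 mod 13 = 11 ✓

x ≡ 50 (mod 156)


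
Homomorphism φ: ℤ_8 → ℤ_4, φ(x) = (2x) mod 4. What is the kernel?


Kernel = preimage of identity
ker(φ) = {x ∈ ℤ_8 : 2x ≡ 0 (mod 4)}. Since 4 | 8, φ is well-defined. The kernel is the cyclic subgroup ⟨2⟩ of ℤ_8 (order 4), i.e. {0, 2, 4, 6}

ker(φ) = {0, 2, 4, 6}


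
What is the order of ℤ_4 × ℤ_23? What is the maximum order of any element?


|ℤ_4 × ℤ_23| = 4 × 23 = 92
Max element order = lcm(4,23) = 92
Cyclic? Yes (gcd=1)

|ℤ_4×ℤ_23| = 92, max element order = 92


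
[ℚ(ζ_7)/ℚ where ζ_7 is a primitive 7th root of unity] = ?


[ℚ(ζ_n):ℚ] = deg Φ_n(x) = φ(n). Here φ(7) = 6

[ℚ(ζ_7)/ℚ where ζ_7 is a primitive 7th root of unity] = 6


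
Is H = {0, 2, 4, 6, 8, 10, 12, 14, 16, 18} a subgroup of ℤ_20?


Subgroup test for H = {0, 2, 4, 6, 8, 10, 12, 14, 16, 18} in (ℤ_20, +):
(1) 0 ∈ H? Yes
(2) Closure: for all a,b ∈ H, (a+b) mod 20 ∈ H? Yes
(3) Inverses: for all a ∈ H, -a mod 20 ∈ H? Yes

Yes, H is a subgroup of ℤ_20


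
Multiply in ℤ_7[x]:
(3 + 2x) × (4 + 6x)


Expand and collect like terms; reduce coefficients mod 7:
x^0: 3·4 = 12 ≡ 5 (mod 7)
x^1: 3·6 + 2·4 = 26 ≡ 5 (mod 7)
x^2: 2·6 = 12 ≡ 5 (mod 7)
Result: 5 + 5x + 5x^2

f · g = 5 + 5x + 5x^2


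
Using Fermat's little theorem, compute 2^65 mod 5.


Fermat's little theorem: if p is prime and gcd(a,p)=1, then a^(p-1) ≡ 1 (mod p)
p = 5 is prime, gcd(2,5) = 1
Reduce exponent: 65 mod 4 = 1
So 2^65 ≡ 2^1 (mod 5)
2^1 mod 5 = 2

2^65 ≡ 2 (mod 5)


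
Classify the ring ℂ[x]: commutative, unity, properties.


Polynomial ring over ℂ (an integral domain) is a commutative integral domain with unity 1
Commutative: Yes
Integral domain: Yes
Has unity: Yes

ℂ[x]: Commutative=Yes, Unity=Yes


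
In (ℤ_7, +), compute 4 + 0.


Operation: addition mod 7
4 + 0 = (a + b) mod 7 with a = 4, b = 0

4 + 0 = 4


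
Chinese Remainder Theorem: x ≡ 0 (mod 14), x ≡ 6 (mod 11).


m₁ = 14, m₂ = 11, gcd = 1, so CRT applies. M = m₁·m₂ = 154
Let M₁ = M/m₁ = 11, M₂ = M/m₂ = 14
Find y₁ ≡ M₁⁻¹ (mod m₁): 11⁻¹ ≡ 9 (mod 14)
Find y₂ ≡ M₂⁻¹ (mod m₂): 14⁻¹ ≡ 4 (mod 11)
x = a₁·M₁·y₁ + a₂·M₂·y₂ = 0·11·9 + 6·14·4 = 336
Reduce mod 154: x ≡ 28
Check: 28 mod 14 = 0 ✓, 28 mod 11 = 6 ✓

x ≡ 28 (mod 154)


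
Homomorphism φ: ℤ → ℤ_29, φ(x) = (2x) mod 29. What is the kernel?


Kernel = preimage of identity
ker(φ) = {x ∈ ℤ : 2x ≡ 0 (mod 29)}. gcd(2,29) = 1, so 2x ≡ 0 (mod 29) ⟺ x ≡ 0 (mod 29/1 = 29). Hence ker(φ) = 29ℤ

ker(φ) = 29ℤ


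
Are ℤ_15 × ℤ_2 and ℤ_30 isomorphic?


Comparing ℤ_15 × ℤ_2 and ℤ_30:
gcd(15,2) = 1, so ℤ_15 × ℤ_2 ≅ ℤ_30 (CRT)

Yes, ℤ_15 × ℤ_2 ≅ ℤ_30


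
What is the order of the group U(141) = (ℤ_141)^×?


U(n) is the group of units mod n; |U(n)| = φ(n)
|U(141)| = φ(141) = 92

|U(141) = (ℤ_141)^×| = 92


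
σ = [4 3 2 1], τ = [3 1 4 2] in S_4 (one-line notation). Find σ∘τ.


σ∘τ: apply τ first, then σ
1 →τ 3 →σ 2
2 →τ 1 →σ 4
3 →τ 4 →σ 1
4 →τ 2 →σ 3

σ∘τ = [2 4 1 3]


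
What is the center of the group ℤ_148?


Z(G) = {g ∈ G | gx = xg for all x ∈ G}
ℤ_148 is abelian, so Z(G) = G

Z(ℤ_148) = ℤ_148


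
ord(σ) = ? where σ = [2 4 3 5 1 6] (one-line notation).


Cycle decomposition: (1 2 4 5)
Cycle lengths: 4
Order = lcm(4) = 4

ord(σ) = 4


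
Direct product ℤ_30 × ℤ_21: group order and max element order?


|ℤ_30 × ℤ_21| = 30 × 21 = 630
Max element order = lcm(30,21) = 210
Cyclic? No (gcd=3)

|ℤ_30×ℤ_21| = 630, max element order = 210


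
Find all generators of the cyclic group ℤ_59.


g generates ℤ_n iff gcd(g,n) = 1
Prime factors of 59: 59
Generators are g ∈ {1,...,58} not divisible by any of these primes.
Generators: {1, 2, 3, 4, 5, 6, 7, 8, 9, 10, 11, 12, 13, 14, 15, 16, 17, 18, 19, 20, 21, 22, 23, 24, 25, 26, 27, 28, 29, 30, 31, 32, 33, 34, 35, 36, 37, 38, 39, 40, 41, 42, 43, 44, 45, 46, 47, 48, 49, 50, 51, 52, 53, 54, 55, 56, 57, 58}
Number of generators = φ(59) = 58

Generators of ℤ_59 = {1, 2, 3, 4, 5, 6, 7, 8, 9, 10, 11, 12, 13, 14, 15, 16, 17, 18, 19, 20, 21, 22, 23, 24, 25, 26, 27, 28, 29, 30, 31, 32, 33, 34, 35, 36, 37, 38, 39, 40, 41, 42, 43, 44, 45, 46, 47, 48, 49, 50, 51, 52, 53, 54, 55, 56, 57, 58}


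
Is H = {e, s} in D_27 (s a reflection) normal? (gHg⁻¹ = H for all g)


H = {e, s} in D_27 (s a reflection)
r·s·r⁻¹ = sr⁻² ≠ s for n ≥ 3, so {e, s} is not closed under conjugation

No, not a normal subgroup


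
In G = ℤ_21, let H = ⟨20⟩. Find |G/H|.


|⟨20⟩| = n / gcd(20, 21) = 21 / 1 = 21
H is normal (ℤ_21 is abelian).
|G/H| = |G| / |H| = 21 / 21 = 1

|G/H| = 1


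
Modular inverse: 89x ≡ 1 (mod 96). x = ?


Use the extended Euclidean algorithm to write 1 = 89·s + 96·t; then s mod 96 is the inverse.
Euclidean algorithm:
  89 = 0·96 + 89
  96 = 1·89 + 7
  89 = 12·7 + 5
  7 = 1·5 + 2
  5 = 2·2 + 1
  2 = 2·1 + 0
gcd(89,96) = 1
Back-substitution gives: 89·(41) + 96·(-38) = 1
So 89⁻¹ ≡ 41 ≡ 41 (mod 96)
Check: 89 × 41 = 3649 ≡ 1 (mod 96) ✓

89⁻¹ ≡ 41 (mod 96)


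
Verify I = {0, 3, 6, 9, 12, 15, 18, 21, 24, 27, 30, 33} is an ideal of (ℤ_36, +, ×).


Check ideal conditions for I = {0, 3, 6, 9, 12, 15, 18, 21, 24, 27, 30, 33} in ℤ_36:
(1) I is an additive subgroup? Yes
(2) For r ∈ ℤ_36 and a ∈ I: r·a ∈ I? Yes

Yes, I is an ideal of ℤ_36


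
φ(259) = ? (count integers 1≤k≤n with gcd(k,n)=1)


Factor n: 259 = 7 × 37
φ(n) = n · ∏(1 - 1/p) over distinct primes p | n
φ(259) = 259 · (1 - 1/7) · (1 - 1/37) = 216

φ(259) = 216


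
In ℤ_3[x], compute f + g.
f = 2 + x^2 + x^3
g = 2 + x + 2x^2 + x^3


Add coefficients mod 3:
x^0: 2 + 2 = 1 (mod 3)
x^1: 0 + 1 = 1 (mod 3)
x^2: 1 + 2 = 0 (mod 3)
x^3: 1 + 1 = 2 (mod 3)
Result: 1 + x + 2x^3

f + g = 1 + x + 2x^3


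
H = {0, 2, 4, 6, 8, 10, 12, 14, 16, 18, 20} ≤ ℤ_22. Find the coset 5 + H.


5 + H = {5 + h (mod 22) : h ∈ H}
5+0=5, 5+2=7, 5+4=9, 5+6=11, 5+8=13, 5+10=15, 5+12=17, 5+14=19, 5+16=21, 5+18=1, 5+20=3
5 + H = {1, 3, 5, 7, 9, 11, 13, 15, 17, 19, 21} = 1 + H

5 + H = {1, 3, 5, 7, 9, 11, 13, 15, 17, 19, 21}


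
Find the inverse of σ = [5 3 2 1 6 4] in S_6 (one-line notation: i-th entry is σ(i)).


To find σ⁻¹, swap domain and range:
σ(1) = 5 → σ⁻¹(5) = 1
σ(2) = 3 → σ⁻¹(3) = 2
σ(3) = 2 → σ⁻¹(2) = 3
σ(4) = 1 → σ⁻¹(1) = 4
σ(5) = 6 → σ⁻¹(6) = 5
σ(6) = 4 → σ⁻¹(4) = 6

σ⁻¹ = [4 3 2 6 1 5]


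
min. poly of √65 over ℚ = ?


√65 satisfies x² - 65 = 0, irreducible over ℚ since 65 is squarefree

Minimal polynomial: x² - 65


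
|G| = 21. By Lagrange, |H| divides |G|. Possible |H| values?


Lagrange's theorem: |H| divides |G|
|G| = 21
Divisors of 21: 1, 3, 7, 21

Possible subgroup orders: {1, 3, 7, 21}


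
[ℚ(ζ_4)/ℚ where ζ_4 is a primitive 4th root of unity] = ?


[ℚ(ζ_n):ℚ] = deg Φ_n(x) = φ(n). Here φ(4) = 2

[ℚ(ζ_4)/ℚ where ζ_4 is a primitive 4th root of unity] = 2


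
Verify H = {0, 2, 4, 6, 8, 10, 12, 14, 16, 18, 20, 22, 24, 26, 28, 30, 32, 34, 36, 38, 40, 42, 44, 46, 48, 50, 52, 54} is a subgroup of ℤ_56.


Subgroup test for H = {0, 2, 4, 6, 8, 10, 12, 14, 16, 18, 20, 22, 24, 26, 28, 30, 32, 34, 36, 38, 40, 42, 44, 46, 48, 50, 52, 54} in (ℤ_56, +):
(1) 0 ∈ H? Yes
(2) Closure: for all a,b ∈ H, (a+b) mod 56 ∈ H? Yes
(3) Inverses: for all a ∈ H, -a mod 56 ∈ H? Yes

Yes, H is a subgroup of ℤ_56


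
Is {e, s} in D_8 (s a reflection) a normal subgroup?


H = {e, s} in D_8 (s a reflection)
r·s·r⁻¹ = sr⁻² ≠ s for n ≥ 3, so {e, s} is not closed under conjugation

No, not a normal subgroup


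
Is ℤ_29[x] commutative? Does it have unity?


ℤ_29 is a field (n prime), so ℤ_29[x] is a commutative integral domain with unity
Commutative: Yes
Integral domain: Yes
Has unity: Yes

ℤ_29[x]: Commutative=Yes, Unity=Yes


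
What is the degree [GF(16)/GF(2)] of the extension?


GF(16) = GF(2^4), so the extension degree is 4

[GF(16)/GF(2)] = 4


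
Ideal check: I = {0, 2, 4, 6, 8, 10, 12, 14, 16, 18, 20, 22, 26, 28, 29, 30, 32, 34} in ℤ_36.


Check ideal conditions for I = {0, 2, 4, 6, 8, 10, 12, 14, 16, 18, 20, 22, 26, 28, 29, 30, 32, 34} in ℤ_36:
(1) I is an additive subgroup? No
(2) For r ∈ ℤ_36 and a ∈ I: r·a ∈ I? No  [counterexample: r=2, a=12, r·a mod 36 = 24 ∉ I]

No, I is not an ideal of ℤ_36


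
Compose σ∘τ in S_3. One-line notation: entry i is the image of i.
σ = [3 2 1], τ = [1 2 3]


σ∘τ: apply τ first, then σ
1 →τ 1 →σ 3
2 →τ 2 →σ 2
3 →τ 3 →σ 1

σ∘τ = [3 2 1]


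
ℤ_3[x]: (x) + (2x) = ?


Add coefficients mod 3:
x^0: 0 + 0 = 0 (mod 3)
x^1: 1 + 2 = 0 (mod 3)
Result: 0

f + g = 0


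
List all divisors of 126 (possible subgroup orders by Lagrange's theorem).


Lagrange's theorem: |H| divides |G|
|G| = 126
Divisors of 126: 1, 2, 3, 6, 7, 9, 14, 18, 21, 42, 63, 126

Possible subgroup orders: {1, 2, 3, 6, 7, 9, 14, 18, 21, 42, 63, 126}


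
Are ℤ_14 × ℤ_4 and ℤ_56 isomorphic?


Comparing ℤ_14 × ℤ_4 and ℤ_56:
gcd(14,4) = 2 ≠ 1. Max element order in ℤ_14×ℤ_4 is lcm(14,4) = 28 < 56, so it has no element of order 56

No, ℤ_14 × ℤ_4 ≇ ℤ_56


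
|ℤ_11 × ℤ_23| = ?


|A × B| = |A| · |B|
|ℤ_11 × ℤ_23| = 11 × 23 = 253

|ℤ_11 × ℤ_23| = 253


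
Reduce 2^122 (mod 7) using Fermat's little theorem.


Fermat's little theorem: if p is prime and gcd(a,p)=1, then a^(p-1) ≡ 1 (mod p)
p = 7 is prime, gcd(2,7) = 1
Reduce exponent: 122 mod 6 = 2
So 2^122 ≡ 2^2 (mod 7)
2^2 mod 7 = 4

2^122 ≡ 4 (mod 7)


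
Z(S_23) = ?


Z(G) = {g ∈ G | gx = xg for all x ∈ G}
S_n is non-abelian for n ≥ 3; Z(S_23) is trivial

Z(S_23) = {e}


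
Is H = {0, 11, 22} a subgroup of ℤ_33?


Subgroup test for H = {0, 11, 22} in (ℤ_33, +):
(1) 0 ∈ H? Yes
(2) Closure: for all a,b ∈ H, (a+b) mod 33 ∈ H? Yes
(3) Inverses: for all a ∈ H, -a mod 33 ∈ H? Yes

Yes, H is a subgroup of ℤ_33


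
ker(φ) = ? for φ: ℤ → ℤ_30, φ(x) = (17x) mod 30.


Kernel = preimage of identity
ker(φ) = {x ∈ ℤ : 17x ≡ 0 (mod 30)}. gcd(17,30) = 1, so 17x ≡ 0 (mod 30) ⟺ x ≡ 0 (mod 30/1 = 30). Hence ker(φ) = 30ℤ

ker(φ) = 30ℤ


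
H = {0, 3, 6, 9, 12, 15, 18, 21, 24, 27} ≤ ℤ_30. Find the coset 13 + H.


13 + H = {13 + h (mod 30) : h ∈ H}
13+0=13, 13+3=16, 13+6=19, 13+9=22, 13+12=25, 13+15=28, 13+18=1, 13+21=4, 13+24=7, 13+27=10
13 + H = {1, 4, 7, 10, 13, 16, 19, 22, 25, 28} = 1 + H

13 + H = {1, 4, 7, 10, 13, 16, 19, 22, 25, 28}


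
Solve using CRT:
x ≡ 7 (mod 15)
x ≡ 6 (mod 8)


m₁ = 15, m₂ = 8, gcd = 1, so CRT applies. M = m₁·m₂ = 120
Let M₁ = M/m₁ = 8, M₂ = M/m₂ = 15
Find y₁ ≡ M₁⁻¹ (mod m₁): 8⁻¹ ≡ 2 (mod 15)
Find y₂ ≡ M₂⁻¹ (mod m₂): 15⁻¹ ≡ 7 (mod 8)
x = a₁·M₁·y₁ + a₂·M₂·y₂ = 7·8·2 + 6·15·7 = 742
Reduce mod 120: x ≡ 22
Check: 22 mod 15 = 7 ✓, 22 mod 8 = 6 ✓

x ≡ 22 (mod 120)


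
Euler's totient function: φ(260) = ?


Factor n: 260 = 2^2 × 5 × 13
φ(n) = n · ∏(1 - 1/p) over distinct primes p | n
φ(260) = 260 · (1 - 1/2) · (1 - 1/5) · (1 - 1/13) = 96

φ(260) = 96


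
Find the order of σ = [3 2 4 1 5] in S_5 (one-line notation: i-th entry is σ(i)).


Cycle decomposition: (1 3 4)
Cycle lengths: 3
Order = lcm(3) = 3

ord(σ) = 3


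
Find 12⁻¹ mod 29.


Use the extended Euclidean algorithm to write 1 = 12·s + 29·t; then s mod 29 is the inverse.
Euclidean algorithm:
  12 = 0·29 + 12
  29 = 2·12 + 5
  12 = 2·5 + 2
  5 = 2·2 + 1
  2 = 2·1 + 0
gcd(12,29) = 1
Back-substitution gives: 12·(-12) + 29·(5) = 1
So 12⁻¹ ≡ -12 ≡ 17 (mod 29)
Check: 12 × 17 = 204 ≡ 1 (mod 29) ✓

12⁻¹ ≡ 17 (mod 29)


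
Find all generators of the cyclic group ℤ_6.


g generates ℤ_n iff gcd(g,n) = 1
Checking each g ∈ {1,...,5}:
gcd(1,6) = 1
gcd(2,6) = 2
gcd(3,6) = 3
gcd(4,6) = 2
gcd(5,6) = 1
Generators: {1, 5}
Number of generators = φ(6) = 2

Generators of ℤ_6 = {1, 5}


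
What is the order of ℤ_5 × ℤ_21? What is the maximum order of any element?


|ℤ_5 × ℤ_21| = 5 × 21 = 105
Max element order = lcm(5,21) = 105
Cyclic? Yes (gcd=1)

|ℤ_5×ℤ_21| = 105, max element order = 105


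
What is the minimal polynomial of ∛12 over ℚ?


∛12 satisfies x³ - 12 = 0, irreducible over ℚ (no rational root; 12 is not a perfect cube)

Minimal polynomial: x³ - 12


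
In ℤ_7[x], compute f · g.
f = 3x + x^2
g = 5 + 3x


Expand and collect like terms; reduce coefficients mod 7:
x^0: 0·5 = 0 ≡ 0 (mod 7)
x^1: 0·3 + 3·5 = 15 ≡ 1 (mod 7)
x^2: 3·3 + 1·5 = 14 ≡ 0 (mod 7)
x^3: 1·3 = 3 ≡ 3 (mod 7)
Result: x + 3x^3

f · g = x + 3x^3


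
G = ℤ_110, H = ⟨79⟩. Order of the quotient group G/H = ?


|⟨79⟩| = n / gcd(79, 110) = 110 / 1 = 110
H is normal (ℤ_110 is abelian).
|G/H| = |G| / |H| = 110 / 110 = 1

|G/H| = 1


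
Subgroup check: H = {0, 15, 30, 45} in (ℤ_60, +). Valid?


Subgroup test for H = {0, 15, 30, 45} in (ℤ_60, +):
(1) 0 ∈ H? Yes
(2) Closure: for all a,b ∈ H, (a+b) mod 60 ∈ H? Yes
(3) Inverses: for all a ∈ H, -a mod 60 ∈ H? Yes

Yes, H is a subgroup of ℤ_60


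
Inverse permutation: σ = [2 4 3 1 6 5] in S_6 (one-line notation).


To find σ⁻¹, swap domain and range:
σ(1) = 2 → σ⁻¹(2) = 1
σ(2) = 4 → σ⁻¹(4) = 2
σ(3) = 3 → σ⁻¹(3) = 3
σ(4) = 1 → σ⁻¹(1) = 4
σ(5) = 6 → σ⁻¹(6) = 5
σ(6) = 5 → σ⁻¹(5) = 6

σ⁻¹ = [4 1 3 2 6 5]


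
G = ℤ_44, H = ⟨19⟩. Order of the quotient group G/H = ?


|⟨19⟩| = n / gcd(19, 44) = 44 / 1 = 44
H is normal (ℤ_44 is abelian).
|G/H| = |G| / |H| = 44 / 44 = 1

|G/H| = 1


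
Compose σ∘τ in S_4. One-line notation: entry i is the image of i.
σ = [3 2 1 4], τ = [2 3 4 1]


σ∘τ: apply τ first, then σ
1 →τ 2 →σ 2
2 →τ 3 →σ 1
3 →τ 4 →σ 4
4 →τ 1 →σ 3

σ∘τ = [2 1 4 3]


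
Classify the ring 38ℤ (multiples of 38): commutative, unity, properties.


38ℤ is a commutative ring under +,× but has no multiplicative identity (1 ∉ 38ℤ); it has no zero divisors, but without unity it is not an integral domain
Commutative: Yes
Integral domain: No
Has unity: No

38ℤ (multiples of 38): Commutative=Yes, Unity=No


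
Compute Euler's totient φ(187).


Factor n: 187 = 11 × 17
φ(n) = n · ∏(1 - 1/p) over distinct primes p | n
φ(187) = 187 · (1 - 1/11) · (1 - 1/17) = 160

φ(187) = 160


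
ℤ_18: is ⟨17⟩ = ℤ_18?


g generates ℤ_n iff gcd(g, n) = 1
gcd(17, 18) = 1
Since gcd = 1, 17 is a generator.

Yes, 17 generates ℤ_18


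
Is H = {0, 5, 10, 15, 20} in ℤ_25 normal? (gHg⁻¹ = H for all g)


H = {0, 5, 10, 15, 20} in ℤ_25
ℤ_25 is abelian; every subgroup of an abelian group is normal

Yes, normal subgroup


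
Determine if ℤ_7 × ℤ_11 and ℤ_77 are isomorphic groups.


Comparing ℤ_7 × ℤ_11 and ℤ_77:
gcd(7,11) = 1, so ℤ_7 × ℤ_11 ≅ ℤ_77 (CRT)

Yes, ℤ_7 × ℤ_11 ≅ ℤ_77


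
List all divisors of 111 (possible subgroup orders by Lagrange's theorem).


Lagrange's theorem: |H| divides |G|
|G| = 111
Divisors of 111: 1, 3, 37, 111

Possible subgroup orders: {1, 3, 37, 111}


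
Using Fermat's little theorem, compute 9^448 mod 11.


Fermat's little theorem: if p is prime and gcd(a,p)=1, then a^(p-1) ≡ 1 (mod p)
p = 11 is prime, gcd(9,11) = 1
Reduce exponent: 448 mod 10 = 8
So 9^448 ≡ 9^8 (mod 11)
9^8 mod 11 = 3

9^448 ≡ 3 (mod 11)


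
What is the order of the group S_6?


|S_n| = n! (number of permutations of n symbols)
|S_6| = 6! = 720

|S_6| = 720


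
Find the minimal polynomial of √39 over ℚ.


√39 satisfies x² - 39 = 0, irreducible over ℚ since 39 is squarefree

Minimal polynomial: x² - 39


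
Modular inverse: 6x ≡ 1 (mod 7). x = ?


Use the extended Euclidean algorithm to write 1 = 6·s + 7·t; then s mod 7 is the inverse.
Euclidean algorithm:
  6 = 0·7 + 6
  7 = 1·6 + 1
  6 = 6·1 + 0
gcd(6,7) = 1
Back-substitution gives: 6·(-1) + 7·(1) = 1
So 6⁻¹ ≡ -1 ≡ 6 (mod 7)
Check: 6 × 6 = 36 ≡ 1 (mod 7) ✓

6⁻¹ ≡ 6 (mod 7)


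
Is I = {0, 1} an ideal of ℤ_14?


Check ideal conditions for I = {0, 1} in ℤ_14:
(1) I is an additive subgroup? No
(2) For r ∈ ℤ_14 and a ∈ I: r·a ∈ I? No  [counterexample: r=2, a=1, r·a mod 14 = 2 ∉ I]

No, I is not an ideal of ℤ_14


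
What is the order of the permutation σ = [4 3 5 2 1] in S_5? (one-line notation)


Cycle decomposition: (1 4 2 3 5)
Cycle lengths: 5
Order = lcm(5) = 5

ord(σ) = 5


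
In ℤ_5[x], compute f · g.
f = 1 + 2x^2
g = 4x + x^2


Expand and collect like terms; reduce coefficients mod 5:
x^0: 1·0 = 0 ≡ 0 (mod 5)
x^1: 1·4 + 0·0 = 4 ≡ 4 (mod 5)
x^2: 1·1 + 0·4 + 2·0 = 1 ≡ 1 (mod 5)
x^3: 0·1 + 2·4 = 8 ≡ 3 (mod 5)
x^4: 2·1 = 2 ≡ 2 (mod 5)
Result: 4x + x^2 + 3x^3 + 2x^4

f · g = 4x + x^2 + 3x^3 + 2x^4


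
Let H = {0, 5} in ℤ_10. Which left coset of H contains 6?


6 + H = {6 + h (mod 10) : h ∈ H}
6+0=6, 6+5=1
6 + H = {1, 6} = 1 + H

6 + H = {1, 6}


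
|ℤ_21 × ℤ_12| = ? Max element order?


|ℤ_21 × ℤ_12| = 21 × 12 = 252
Max element order = lcm(21,12) = 84
Cyclic? No (gcd=3)

|ℤ_21×ℤ_12| = 252, max element order = 84


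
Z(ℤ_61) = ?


Z(G) = {g ∈ G | gx = xg for all x ∈ G}
ℤ_61 is abelian, so Z(G) = G

Z(ℤ_61) = ℤ_61


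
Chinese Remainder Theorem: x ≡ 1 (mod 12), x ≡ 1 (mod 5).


m₁ = 12, m₂ = 5, gcd = 1, so CRT applies. M = m₁·m₂ = 60
Let M₁ = M/m₁ = 5, M₂ = M/m₂ = 12
Find y₁ ≡ M₁⁻¹ (mod m₁): 5⁻¹ ≡ 5 (mod 12)
Find y₂ ≡ M₂⁻¹ (mod m₂): 12⁻¹ ≡ 3 (mod 5)
x = a₁·M₁·y₁ + a₂·M₂·y₂ = 1·5·5 + 1·12·3 = 61
Reduce mod 60: x ≡ 1
Check: 1 mod 12 = 1 ✓, 1 mod 5 = 1 ✓

x ≡ 1 (mod 60)


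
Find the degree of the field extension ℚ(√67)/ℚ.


√67 has minimal polynomial x² - 67 (irreducible over ℚ since 67 is squarefree)

[ℚ(√67)/ℚ] = 2


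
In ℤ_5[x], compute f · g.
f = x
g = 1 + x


Expand and collect like terms; reduce coefficients mod 5:
x^0: 0·1 = 0 ≡ 0 (mod 5)
x^1: 0·1 + 1·1 = 1 ≡ 1 (mod 5)
x^2: 1·1 = 1 ≡ 1 (mod 5)
Result: x + x^2

f · g = x + x^2


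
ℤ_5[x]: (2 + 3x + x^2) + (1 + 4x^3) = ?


Add coefficients mod 5:
x^0: 2 + 1 = 3 (mod 5)
x^1: 3 + 0 = 3 (mod 5)
x^2: 1 + 0 = 1 (mod 5)
x^3: 0 + 4 = 4 (mod 5)
Result: 3 + 3x + x^2 + 4x^3

f + g = 3 + 3x + x^2 + 4x^3


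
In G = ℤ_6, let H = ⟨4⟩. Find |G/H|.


|⟨4⟩| = n / gcd(4, 6) = 6 / 2 = 3
H is normal (ℤ_6 is abelian).
|G/H| = |G| / |H| = 6 / 3 = 2

|G/H| = 2


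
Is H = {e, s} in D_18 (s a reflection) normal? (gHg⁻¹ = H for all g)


H = {e, s} in D_18 (s a reflection)
r·s·r⁻¹ = sr⁻² ≠ s for n ≥ 3, so {e, s} is not closed under conjugation

No, not a normal subgroup


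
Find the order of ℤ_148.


ℤ_n has n elements.

|ℤ_148| = 148


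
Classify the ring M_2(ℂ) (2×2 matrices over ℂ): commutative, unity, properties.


Matrix multiplication is non-commutative for n ≥ 2; the identity matrix I is the unity; singular matrices give zero divisors, so not an integral domain
Commutative: No
Integral domain: No
Has unity: Yes

M_2(ℂ) (2×2 matrices over ℂ): Commutative=No, Unity=Yes


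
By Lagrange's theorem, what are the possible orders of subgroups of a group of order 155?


Lagrange's theorem: |H| divides |G|
|G| = 155
Divisors of 155: 1, 5, 31, 155

Possible subgroup orders: {1, 5, 31, 155}


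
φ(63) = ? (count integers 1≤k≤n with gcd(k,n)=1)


Factor n: 63 = 3^2 × 7
φ(n) = n · ∏(1 - 1/p) over distinct primes p | n
φ(63) = 63 · (1 - 1/3) · (1 - 1/7) = 36

φ(63) = 36


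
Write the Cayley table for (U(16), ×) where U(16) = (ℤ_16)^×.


Elements: {1, 3, 5, 7, 9, 11, 13, 15}
Operation: multiplication mod 16
Entry (a, b) = (a × b) mod 16

Cayley table:
   |  1 |  3 |  5 |  7 |  9 | 11 | 13 | 15
 1 |  1 |  3 |  5 |  7 |  9 | 11 | 13 | 15
 3 |  3 |  9 | 15 |  5 | 11 |  1 |  7 | 13
 5 |  5 | 15 |  9 |  3 | 13 |  7 |  1 | 11
 7 |  7 |  5 |  3 |  1 | 15 | 13 | 11 |  9
 9 |  9 | 11 | 13 | 15 |  1 |  3 |  5 |  7
11 | 11 |  1 |  7 | 13 |  3 |  9 | 15 |  5
13 | 13 |  7 |  1 | 11 |  5 | 15 |  9 |  3
15 | 15 | 13 | 11 |  9 |  7 |  5 |  3 |  1


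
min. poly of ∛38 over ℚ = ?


∛38 satisfies x³ - 38 = 0, irreducible over ℚ (no rational root; 38 is not a perfect cube)

Minimal polynomial: x³ - 38


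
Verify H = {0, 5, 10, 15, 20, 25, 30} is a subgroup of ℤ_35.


Subgroup test for H = {0, 5, 10, 15, 20, 25, 30} in (ℤ_35, +):
(1) 0 ∈ H? Yes
(2) Closure: for all a,b ∈ H, (a+b) mod 35 ∈ H? Yes
(3) Inverses: for all a ∈ H, -a mod 35 ∈ H? Yes

Yes, H is a subgroup of ℤ_35


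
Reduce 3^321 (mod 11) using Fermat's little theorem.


Fermat's little theorem: if p is prime and gcd(a,p)=1, then a^(p-1) ≡ 1 (mod p)
p = 11 is prime, gcd(3,11) = 1
Reduce exponent: 321 mod 10 = 1
So 3^321 ≡ 3^1 (mod 11)
3^1 mod 11 = 3

3^321 ≡ 3 (mod 11)


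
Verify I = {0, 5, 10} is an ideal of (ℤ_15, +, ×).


Check ideal conditions for I = {0, 5, 10} in ℤ_15:
(1) I is an additive subgroup? Yes
(2) For r ∈ ℤ_15 and a ∈ I: r·a ∈ I? Yes

Yes, I is an ideal of ℤ_15


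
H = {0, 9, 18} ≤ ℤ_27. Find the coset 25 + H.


25 + H = {25 + h (mod 27) : h ∈ H}
25+0=25, 25+9=7, 25+18=16
25 + H = {7, 16, 25} = 7 + H

25 + H = {7, 16, 25}
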